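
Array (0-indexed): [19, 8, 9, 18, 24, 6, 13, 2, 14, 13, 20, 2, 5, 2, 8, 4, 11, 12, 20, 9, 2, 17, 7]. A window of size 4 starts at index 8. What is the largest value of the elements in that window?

20

Elements at indices 8..11: 14, 13, 20, 2
max(14, 13, 20, 2) = 20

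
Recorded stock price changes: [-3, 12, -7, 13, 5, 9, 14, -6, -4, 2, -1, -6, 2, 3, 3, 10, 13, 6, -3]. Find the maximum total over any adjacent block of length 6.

(-3, 12, -7, 13, 5, 9) → sum 29
(12, -7, 13, 5, 9, 14) → sum 46
(-7, 13, 5, 9, 14, -6) → sum 28
(13, 5, 9, 14, -6, -4) → sum 31
(5, 9, 14, -6, -4, 2) → sum 20
(9, 14, -6, -4, 2, -1) → sum 14
(14, -6, -4, 2, -1, -6) → sum -1
(-6, -4, 2, -1, -6, 2) → sum -13
(-4, 2, -1, -6, 2, 3) → sum -4
(2, -1, -6, 2, 3, 3) → sum 3
(-1, -6, 2, 3, 3, 10) → sum 11
(-6, 2, 3, 3, 10, 13) → sum 25
(2, 3, 3, 10, 13, 6) → sum 37
(3, 3, 10, 13, 6, -3) → sum 32
Maximum of these is 46.

46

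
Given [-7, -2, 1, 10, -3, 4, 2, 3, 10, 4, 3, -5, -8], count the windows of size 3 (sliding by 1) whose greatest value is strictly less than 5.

5

[-7, -2, 1] → max 1  < 5 ✓
[-2, 1, 10] → max 10
[1, 10, -3] → max 10
[10, -3, 4] → max 10
[-3, 4, 2] → max 4  < 5 ✓
[4, 2, 3] → max 4  < 5 ✓
[2, 3, 10] → max 10
[3, 10, 4] → max 10
[10, 4, 3] → max 10
[4, 3, -5] → max 4  < 5 ✓
[3, -5, -8] → max 3  < 5 ✓
5 windows satisfy the condition.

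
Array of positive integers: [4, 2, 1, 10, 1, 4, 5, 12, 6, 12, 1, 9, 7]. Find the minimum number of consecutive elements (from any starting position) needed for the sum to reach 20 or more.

Extend right; whenever the sum reaches 20, record the length and shrink from the left:
add 4: running sum 4 < 20
add 2: running sum 6 < 20
add 1: running sum 7 < 20
add 10: running sum 17 < 20
add 1: running sum 18 < 20
end 5: [4, 2, 1, 10, 1, 4] sum 22, len 6
end 6: [10, 1, 4, 5] sum 20, len 4
end 7: [4, 5, 12] sum 21, len 3
end 8: [5, 12, 6] sum 23, len 3
end 9: [12, 6, 12] sum 30, len 3
end 10: [12, 6, 12, 1] sum 31, len 4
end 11: [12, 1, 9] sum 22, len 3
end 12: [12, 1, 9, 7] sum 29, len 4
Shortest qualifying length: 3.

3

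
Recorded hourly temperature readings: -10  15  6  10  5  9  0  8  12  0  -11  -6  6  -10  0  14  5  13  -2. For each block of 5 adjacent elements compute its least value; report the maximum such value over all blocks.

[-10, 15, 6, 10, 5] → min -10
[15, 6, 10, 5, 9] → min 5
[6, 10, 5, 9, 0] → min 0
[10, 5, 9, 0, 8] → min 0
[5, 9, 0, 8, 12] → min 0
[9, 0, 8, 12, 0] → min 0
[0, 8, 12, 0, -11] → min -11
[8, 12, 0, -11, -6] → min -11
[12, 0, -11, -6, 6] → min -11
[0, -11, -6, 6, -10] → min -11
[-11, -6, 6, -10, 0] → min -11
[-6, 6, -10, 0, 14] → min -10
[6, -10, 0, 14, 5] → min -10
[-10, 0, 14, 5, 13] → min -10
[0, 14, 5, 13, -2] → min -2
Maximum of these is 5.

5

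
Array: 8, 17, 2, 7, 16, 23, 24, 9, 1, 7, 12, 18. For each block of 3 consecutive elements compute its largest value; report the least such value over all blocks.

Window maxs for each of the 10 positions:
(8, 17, 2) → max 17
(17, 2, 7) → max 17
(2, 7, 16) → max 16
(7, 16, 23) → max 23
(16, 23, 24) → max 24
(23, 24, 9) → max 24
(24, 9, 1) → max 24
(9, 1, 7) → max 9
(1, 7, 12) → max 12
(7, 12, 18) → max 18
Least of these is 9.

9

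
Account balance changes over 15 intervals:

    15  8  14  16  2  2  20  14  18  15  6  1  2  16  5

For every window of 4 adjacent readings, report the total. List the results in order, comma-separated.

(15, 8, 14, 16) → sum 53
(8, 14, 16, 2) → sum 40
(14, 16, 2, 2) → sum 34
(16, 2, 2, 20) → sum 40
(2, 2, 20, 14) → sum 38
(2, 20, 14, 18) → sum 54
(20, 14, 18, 15) → sum 67
(14, 18, 15, 6) → sum 53
(18, 15, 6, 1) → sum 40
(15, 6, 1, 2) → sum 24
(6, 1, 2, 16) → sum 25
(1, 2, 16, 5) → sum 24

53, 40, 34, 40, 38, 54, 67, 53, 40, 24, 25, 24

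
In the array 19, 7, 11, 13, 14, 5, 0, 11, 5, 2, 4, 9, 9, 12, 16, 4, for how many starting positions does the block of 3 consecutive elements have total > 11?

13

19 7 11 → sum 37  > 11 ✓
7 11 13 → sum 31  > 11 ✓
11 13 14 → sum 38  > 11 ✓
13 14 5 → sum 32  > 11 ✓
14 5 0 → sum 19  > 11 ✓
5 0 11 → sum 16  > 11 ✓
0 11 5 → sum 16  > 11 ✓
11 5 2 → sum 18  > 11 ✓
5 2 4 → sum 11
2 4 9 → sum 15  > 11 ✓
4 9 9 → sum 22  > 11 ✓
9 9 12 → sum 30  > 11 ✓
9 12 16 → sum 37  > 11 ✓
12 16 4 → sum 32  > 11 ✓
13 windows satisfy the condition.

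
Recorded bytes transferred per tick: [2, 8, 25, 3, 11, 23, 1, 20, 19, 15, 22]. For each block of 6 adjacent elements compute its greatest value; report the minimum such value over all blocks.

[2, 8, 25, 3, 11, 23] → max 25
[8, 25, 3, 11, 23, 1] → max 25
[25, 3, 11, 23, 1, 20] → max 25
[3, 11, 23, 1, 20, 19] → max 23
[11, 23, 1, 20, 19, 15] → max 23
[23, 1, 20, 19, 15, 22] → max 23
Minimum of these is 23.

23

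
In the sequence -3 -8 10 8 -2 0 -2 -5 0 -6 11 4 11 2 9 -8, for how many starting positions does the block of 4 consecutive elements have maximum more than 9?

[-3, -8, 10, 8] → max 10  > 9 ✓
[-8, 10, 8, -2] → max 10  > 9 ✓
[10, 8, -2, 0] → max 10  > 9 ✓
[8, -2, 0, -2] → max 8
[-2, 0, -2, -5] → max 0
[0, -2, -5, 0] → max 0
[-2, -5, 0, -6] → max 0
[-5, 0, -6, 11] → max 11  > 9 ✓
[0, -6, 11, 4] → max 11  > 9 ✓
[-6, 11, 4, 11] → max 11  > 9 ✓
[11, 4, 11, 2] → max 11  > 9 ✓
[4, 11, 2, 9] → max 11  > 9 ✓
[11, 2, 9, -8] → max 11  > 9 ✓
9 windows satisfy the condition.

9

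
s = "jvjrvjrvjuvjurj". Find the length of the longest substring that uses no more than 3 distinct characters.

[j] 1 distinct, len 1
[j, v] 2 distinct, len 2
[j, v, j] 2 distinct, len 3
[j, v, j, r] 3 distinct, len 4
[j, v, j, r, v] 3 distinct, len 5
[j, v, j, r, v, j] 3 distinct, len 6
[j, v, j, r, v, j, r] 3 distinct, len 7
[j, v, j, r, v, j, r, v] 3 distinct, len 8
[j, v, j, r, v, j, r, v, j] 3 distinct, len 9
[v, j, u] 3 distinct, len 3
[v, j, u, v] 3 distinct, len 4
[v, j, u, v, j] 3 distinct, len 5
[v, j, u, v, j, u] 3 distinct, len 6
[j, u, r] 3 distinct, len 3
[j, u, r, j] 3 distinct, len 4
Longest length with ≤3 distinct: 9.

9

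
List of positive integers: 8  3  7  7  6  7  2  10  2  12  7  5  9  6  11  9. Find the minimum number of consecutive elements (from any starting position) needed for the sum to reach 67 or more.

9

add 8: running sum 8 < 67
add 3: running sum 11 < 67
add 7: running sum 18 < 67
add 7: running sum 25 < 67
add 6: running sum 31 < 67
add 7: running sum 38 < 67
add 2: running sum 40 < 67
add 10: running sum 50 < 67
add 2: running sum 52 < 67
add 12: running sum 64 < 67
end 10: [8, 3, 7, 7, 6, 7, 2, 10, 2, 12, 7] sum 71, len 11
end 11: [3, 7, 7, 6, 7, 2, 10, 2, 12, 7, 5] sum 68, len 11
end 12: [7, 6, 7, 2, 10, 2, 12, 7, 5, 9] sum 67, len 10
end 13: [7, 6, 7, 2, 10, 2, 12, 7, 5, 9, 6] sum 73, len 11
end 14: [7, 2, 10, 2, 12, 7, 5, 9, 6, 11] sum 71, len 10
end 15: [10, 2, 12, 7, 5, 9, 6, 11, 9] sum 71, len 9
Shortest qualifying length: 9.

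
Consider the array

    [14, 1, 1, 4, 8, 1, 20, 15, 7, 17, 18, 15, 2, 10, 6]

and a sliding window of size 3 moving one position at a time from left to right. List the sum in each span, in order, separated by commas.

16, 6, 13, 13, 29, 36, 42, 39, 42, 50, 35, 27, 18

[14, 1, 1] → sum 16
[1, 1, 4] → sum 6
[1, 4, 8] → sum 13
[4, 8, 1] → sum 13
[8, 1, 20] → sum 29
[1, 20, 15] → sum 36
[20, 15, 7] → sum 42
[15, 7, 17] → sum 39
[7, 17, 18] → sum 42
[17, 18, 15] → sum 50
[18, 15, 2] → sum 35
[15, 2, 10] → sum 27
[2, 10, 6] → sum 18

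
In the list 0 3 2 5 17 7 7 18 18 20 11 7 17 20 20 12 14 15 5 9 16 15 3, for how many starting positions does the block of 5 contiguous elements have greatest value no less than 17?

15

0 3 2 5 17 → max 17  ≥ 17 ✓
3 2 5 17 7 → max 17  ≥ 17 ✓
2 5 17 7 7 → max 17  ≥ 17 ✓
5 17 7 7 18 → max 18  ≥ 17 ✓
17 7 7 18 18 → max 18  ≥ 17 ✓
7 7 18 18 20 → max 20  ≥ 17 ✓
7 18 18 20 11 → max 20  ≥ 17 ✓
18 18 20 11 7 → max 20  ≥ 17 ✓
18 20 11 7 17 → max 20  ≥ 17 ✓
20 11 7 17 20 → max 20  ≥ 17 ✓
11 7 17 20 20 → max 20  ≥ 17 ✓
7 17 20 20 12 → max 20  ≥ 17 ✓
17 20 20 12 14 → max 20  ≥ 17 ✓
20 20 12 14 15 → max 20  ≥ 17 ✓
20 12 14 15 5 → max 20  ≥ 17 ✓
12 14 15 5 9 → max 15
14 15 5 9 16 → max 16
15 5 9 16 15 → max 16
5 9 16 15 3 → max 16
15 windows satisfy the condition.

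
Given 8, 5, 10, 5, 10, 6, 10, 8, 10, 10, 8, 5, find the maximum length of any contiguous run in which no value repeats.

add 8: [8] len 1
add 5: [8, 5] len 2
add 10: [8, 5, 10] len 3
add 5 (repeat 5, move left end past it): [10, 5] len 2
add 10 (repeat 10, move left end past it): [5, 10] len 2
add 6: [5, 10, 6] len 3
add 10 (repeat 10, move left end past it): [6, 10] len 2
add 8: [6, 10, 8] len 3
add 10 (repeat 10, move left end past it): [8, 10] len 2
add 10 (repeat 10, move left end past it): [10] len 1
add 8: [10, 8] len 2
add 5: [10, 8, 5] len 3
Longest all-distinct length: 3.

3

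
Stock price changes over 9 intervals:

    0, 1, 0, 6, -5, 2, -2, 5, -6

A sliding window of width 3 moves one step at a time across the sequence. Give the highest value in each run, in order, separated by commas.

[0, 1, 0] → max 1
[1, 0, 6] → max 6
[0, 6, -5] → max 6
[6, -5, 2] → max 6
[-5, 2, -2] → max 2
[2, -2, 5] → max 5
[-2, 5, -6] → max 5

1, 6, 6, 6, 2, 5, 5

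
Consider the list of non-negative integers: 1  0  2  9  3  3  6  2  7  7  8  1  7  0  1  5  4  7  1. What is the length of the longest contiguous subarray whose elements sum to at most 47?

11

add 1: [1] sum 1, len 1
add 0: [1, 0] sum 1, len 2
add 2: [1, 0, 2] sum 3, len 3
add 9: [1, 0, 2, 9] sum 12, len 4
add 3: [1, 0, 2, 9, 3] sum 15, len 5
add 3: [1, 0, 2, 9, 3, 3] sum 18, len 6
add 6: [1, 0, 2, 9, 3, 3, 6] sum 24, len 7
add 2: [1, 0, 2, 9, 3, 3, 6, 2] sum 26, len 8
add 7: [1, 0, 2, 9, 3, 3, 6, 2, 7] sum 33, len 9
add 7: [1, 0, 2, 9, 3, 3, 6, 2, 7, 7] sum 40, len 10
add 8: [0, 2, 9, 3, 3, 6, 2, 7, 7, 8] sum 47, len 10
add 1: [9, 3, 3, 6, 2, 7, 7, 8, 1] sum 46, len 9
add 7: [3, 3, 6, 2, 7, 7, 8, 1, 7] sum 44, len 9
add 0: [3, 3, 6, 2, 7, 7, 8, 1, 7, 0] sum 44, len 10
add 1: [3, 3, 6, 2, 7, 7, 8, 1, 7, 0, 1] sum 45, len 11
add 5: [3, 6, 2, 7, 7, 8, 1, 7, 0, 1, 5] sum 47, len 11
add 4: [2, 7, 7, 8, 1, 7, 0, 1, 5, 4] sum 42, len 10
add 7: [7, 7, 8, 1, 7, 0, 1, 5, 4, 7] sum 47, len 10
add 1: [7, 8, 1, 7, 0, 1, 5, 4, 7, 1] sum 41, len 10
Longest length seen: 11.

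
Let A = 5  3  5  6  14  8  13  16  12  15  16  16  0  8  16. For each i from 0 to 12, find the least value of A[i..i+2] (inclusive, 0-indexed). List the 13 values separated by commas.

3, 3, 5, 6, 8, 8, 12, 12, 12, 15, 0, 0, 0

5 3 5 → min 3
3 5 6 → min 3
5 6 14 → min 5
6 14 8 → min 6
14 8 13 → min 8
8 13 16 → min 8
13 16 12 → min 12
16 12 15 → min 12
12 15 16 → min 12
15 16 16 → min 15
16 16 0 → min 0
16 0 8 → min 0
0 8 16 → min 0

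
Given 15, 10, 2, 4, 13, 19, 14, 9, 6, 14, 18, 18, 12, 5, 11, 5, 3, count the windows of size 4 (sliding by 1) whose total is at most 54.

15 10 2 4 → sum 31  ≤ 54 ✓
10 2 4 13 → sum 29  ≤ 54 ✓
2 4 13 19 → sum 38  ≤ 54 ✓
4 13 19 14 → sum 50  ≤ 54 ✓
13 19 14 9 → sum 55
19 14 9 6 → sum 48  ≤ 54 ✓
14 9 6 14 → sum 43  ≤ 54 ✓
9 6 14 18 → sum 47  ≤ 54 ✓
6 14 18 18 → sum 56
14 18 18 12 → sum 62
18 18 12 5 → sum 53  ≤ 54 ✓
18 12 5 11 → sum 46  ≤ 54 ✓
12 5 11 5 → sum 33  ≤ 54 ✓
5 11 5 3 → sum 24  ≤ 54 ✓
11 windows satisfy the condition.

11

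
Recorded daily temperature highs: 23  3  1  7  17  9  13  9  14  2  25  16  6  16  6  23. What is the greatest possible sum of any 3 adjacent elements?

47

Each size-3 window and its sum:
[23, 3, 1] → sum 27
[3, 1, 7] → sum 11
[1, 7, 17] → sum 25
[7, 17, 9] → sum 33
[17, 9, 13] → sum 39
[9, 13, 9] → sum 31
[13, 9, 14] → sum 36
[9, 14, 2] → sum 25
[14, 2, 25] → sum 41
[2, 25, 16] → sum 43
[25, 16, 6] → sum 47
[16, 6, 16] → sum 38
[6, 16, 6] → sum 28
[16, 6, 23] → sum 45
Greatest of these is 47.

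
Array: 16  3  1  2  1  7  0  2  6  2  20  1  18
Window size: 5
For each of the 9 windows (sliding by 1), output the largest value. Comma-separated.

16, 7, 7, 7, 7, 7, 20, 20, 20

(16, 3, 1, 2, 1) → max 16
(3, 1, 2, 1, 7) → max 7
(1, 2, 1, 7, 0) → max 7
(2, 1, 7, 0, 2) → max 7
(1, 7, 0, 2, 6) → max 7
(7, 0, 2, 6, 2) → max 7
(0, 2, 6, 2, 20) → max 20
(2, 6, 2, 20, 1) → max 20
(6, 2, 20, 1, 18) → max 20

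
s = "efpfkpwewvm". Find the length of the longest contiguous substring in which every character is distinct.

[e] len 1
[e, f] len 2
[e, f, p] len 3
[p, f] len 2
[p, f, k] len 3
[f, k, p] len 3
[f, k, p, w] len 4
[f, k, p, w, e] len 5
[e, w] len 2
[e, w, v] len 3
[e, w, v, m] len 4
Longest all-distinct length: 5.

5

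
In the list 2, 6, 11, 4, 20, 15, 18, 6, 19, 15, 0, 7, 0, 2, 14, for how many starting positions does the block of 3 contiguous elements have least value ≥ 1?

[2, 6, 11] → min 2  ≥ 1 ✓
[6, 11, 4] → min 4  ≥ 1 ✓
[11, 4, 20] → min 4  ≥ 1 ✓
[4, 20, 15] → min 4  ≥ 1 ✓
[20, 15, 18] → min 15  ≥ 1 ✓
[15, 18, 6] → min 6  ≥ 1 ✓
[18, 6, 19] → min 6  ≥ 1 ✓
[6, 19, 15] → min 6  ≥ 1 ✓
[19, 15, 0] → min 0
[15, 0, 7] → min 0
[0, 7, 0] → min 0
[7, 0, 2] → min 0
[0, 2, 14] → min 0
8 windows satisfy the condition.

8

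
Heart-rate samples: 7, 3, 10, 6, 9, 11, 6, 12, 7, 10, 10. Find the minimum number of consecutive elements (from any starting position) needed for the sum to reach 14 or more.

add 7: running sum 7 < 14
add 3: running sum 10 < 14
add 10: shortest ending here [7, 3, 10] sum 20, len 3
add 6: shortest ending here [10, 6] sum 16, len 2
add 9: shortest ending here [6, 9] sum 15, len 2
add 11: shortest ending here [9, 11] sum 20, len 2
add 6: shortest ending here [11, 6] sum 17, len 2
add 12: shortest ending here [6, 12] sum 18, len 2
add 7: shortest ending here [12, 7] sum 19, len 2
add 10: shortest ending here [7, 10] sum 17, len 2
add 10: shortest ending here [10, 10] sum 20, len 2
Shortest qualifying length: 2.

2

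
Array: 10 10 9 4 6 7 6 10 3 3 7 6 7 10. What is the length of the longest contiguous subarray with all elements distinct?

5

[10] len 1
[10] len 1
[10, 9] len 2
[10, 9, 4] len 3
[10, 9, 4, 6] len 4
[10, 9, 4, 6, 7] len 5
[7, 6] len 2
[7, 6, 10] len 3
[7, 6, 10, 3] len 4
[3] len 1
[3, 7] len 2
[3, 7, 6] len 3
[6, 7] len 2
[6, 7, 10] len 3
Longest all-distinct length: 5.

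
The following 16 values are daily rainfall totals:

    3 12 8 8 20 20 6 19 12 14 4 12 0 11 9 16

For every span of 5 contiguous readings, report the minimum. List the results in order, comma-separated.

(3, 12, 8, 8, 20) → min 3
(12, 8, 8, 20, 20) → min 8
(8, 8, 20, 20, 6) → min 6
(8, 20, 20, 6, 19) → min 6
(20, 20, 6, 19, 12) → min 6
(20, 6, 19, 12, 14) → min 6
(6, 19, 12, 14, 4) → min 4
(19, 12, 14, 4, 12) → min 4
(12, 14, 4, 12, 0) → min 0
(14, 4, 12, 0, 11) → min 0
(4, 12, 0, 11, 9) → min 0
(12, 0, 11, 9, 16) → min 0

3, 8, 6, 6, 6, 6, 4, 4, 0, 0, 0, 0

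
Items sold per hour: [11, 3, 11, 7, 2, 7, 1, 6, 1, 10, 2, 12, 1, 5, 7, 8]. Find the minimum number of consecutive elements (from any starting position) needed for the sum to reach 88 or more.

Extend right; whenever the sum reaches 88, record the length and shrink from the left:
add 11: running sum 11 < 88
add 3: running sum 14 < 88
add 11: running sum 25 < 88
add 7: running sum 32 < 88
add 2: running sum 34 < 88
add 7: running sum 41 < 88
add 1: running sum 42 < 88
add 6: running sum 48 < 88
add 1: running sum 49 < 88
add 10: running sum 59 < 88
add 2: running sum 61 < 88
add 12: running sum 73 < 88
add 1: running sum 74 < 88
add 5: running sum 79 < 88
add 7: running sum 86 < 88
end 15: [11, 3, 11, 7, 2, 7, 1, 6, 1, 10, 2, 12, 1, 5, 7, 8] sum 94, len 16
Shortest qualifying length: 16.

16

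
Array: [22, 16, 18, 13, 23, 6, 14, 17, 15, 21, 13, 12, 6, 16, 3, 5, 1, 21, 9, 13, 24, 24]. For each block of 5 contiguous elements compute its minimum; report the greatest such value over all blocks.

(22, 16, 18, 13, 23) → min 13
(16, 18, 13, 23, 6) → min 6
(18, 13, 23, 6, 14) → min 6
(13, 23, 6, 14, 17) → min 6
(23, 6, 14, 17, 15) → min 6
(6, 14, 17, 15, 21) → min 6
(14, 17, 15, 21, 13) → min 13
(17, 15, 21, 13, 12) → min 12
(15, 21, 13, 12, 6) → min 6
(21, 13, 12, 6, 16) → min 6
(13, 12, 6, 16, 3) → min 3
(12, 6, 16, 3, 5) → min 3
(6, 16, 3, 5, 1) → min 1
(16, 3, 5, 1, 21) → min 1
(3, 5, 1, 21, 9) → min 1
(5, 1, 21, 9, 13) → min 1
(1, 21, 9, 13, 24) → min 1
(21, 9, 13, 24, 24) → min 9
Greatest of these is 13.

13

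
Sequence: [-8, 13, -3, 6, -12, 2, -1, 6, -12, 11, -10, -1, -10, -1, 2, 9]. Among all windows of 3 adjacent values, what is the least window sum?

[-8, 13, -3] → sum 2
[13, -3, 6] → sum 16
[-3, 6, -12] → sum -9
[6, -12, 2] → sum -4
[-12, 2, -1] → sum -11
[2, -1, 6] → sum 7
[-1, 6, -12] → sum -7
[6, -12, 11] → sum 5
[-12, 11, -10] → sum -11
[11, -10, -1] → sum 0
[-10, -1, -10] → sum -21
[-1, -10, -1] → sum -12
[-10, -1, 2] → sum -9
[-1, 2, 9] → sum 10
Least of these is -21.

-21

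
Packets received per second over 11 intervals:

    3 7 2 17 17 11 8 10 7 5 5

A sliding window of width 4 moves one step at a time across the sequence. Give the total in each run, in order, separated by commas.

Sliding a size-4 window across the 11 values:
[3, 7, 2, 17] → sum 29
[7, 2, 17, 17] → sum 43
[2, 17, 17, 11] → sum 47
[17, 17, 11, 8] → sum 53
[17, 11, 8, 10] → sum 46
[11, 8, 10, 7] → sum 36
[8, 10, 7, 5] → sum 30
[10, 7, 5, 5] → sum 27

29, 43, 47, 53, 46, 36, 30, 27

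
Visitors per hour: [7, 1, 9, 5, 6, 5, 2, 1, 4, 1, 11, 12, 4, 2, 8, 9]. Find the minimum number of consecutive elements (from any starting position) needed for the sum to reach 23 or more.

2

add 7: running sum 7 < 23
add 1: running sum 8 < 23
add 9: running sum 17 < 23
add 5: running sum 22 < 23
add 6: shortest ending here [7, 1, 9, 5, 6] sum 28, len 5
add 5: shortest ending here [9, 5, 6, 5] sum 25, len 4
add 2: shortest ending here [9, 5, 6, 5, 2] sum 27, len 5
add 1: shortest ending here [9, 5, 6, 5, 2, 1] sum 28, len 6
add 4: shortest ending here [5, 6, 5, 2, 1, 4] sum 23, len 6
add 1: shortest ending here [5, 6, 5, 2, 1, 4, 1] sum 24, len 7
add 11: shortest ending here [5, 2, 1, 4, 1, 11] sum 24, len 6
add 12: shortest ending here [11, 12] sum 23, len 2
add 4: shortest ending here [11, 12, 4] sum 27, len 3
add 2: shortest ending here [11, 12, 4, 2] sum 29, len 4
add 8: shortest ending here [12, 4, 2, 8] sum 26, len 4
add 9: shortest ending here [4, 2, 8, 9] sum 23, len 4
Shortest qualifying length: 2.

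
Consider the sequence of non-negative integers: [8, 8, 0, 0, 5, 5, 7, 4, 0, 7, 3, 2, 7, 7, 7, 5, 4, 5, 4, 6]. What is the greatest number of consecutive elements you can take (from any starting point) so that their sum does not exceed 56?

→ 8: sum 8, len 1
→ 8: sum 16, len 2
→ 0: sum 16, len 3
→ 0: sum 16, len 4
→ 5: sum 21, len 5
→ 5: sum 26, len 6
→ 7: sum 33, len 7
→ 4: sum 37, len 8
→ 0: sum 37, len 9
→ 7: sum 44, len 10
→ 3: sum 47, len 11
→ 2: sum 49, len 12
→ 7: sum 56, len 13
→ 7 (dropped 8): sum 55, len 13
→ 7 (dropped 8): sum 54, len 13
→ 5 (dropped 0, 0, 5): sum 54, len 11
→ 4 (dropped 5): sum 53, len 11
→ 5 (dropped 7): sum 51, len 11
→ 4: sum 55, len 12
→ 6 (dropped 4, 0, 7): sum 50, len 10
Longest length seen: 13.

13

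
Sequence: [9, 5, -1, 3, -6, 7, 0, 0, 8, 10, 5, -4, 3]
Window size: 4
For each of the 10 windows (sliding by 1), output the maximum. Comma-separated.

[9, 5, -1, 3] → max 9
[5, -1, 3, -6] → max 5
[-1, 3, -6, 7] → max 7
[3, -6, 7, 0] → max 7
[-6, 7, 0, 0] → max 7
[7, 0, 0, 8] → max 8
[0, 0, 8, 10] → max 10
[0, 8, 10, 5] → max 10
[8, 10, 5, -4] → max 10
[10, 5, -4, 3] → max 10

9, 5, 7, 7, 7, 8, 10, 10, 10, 10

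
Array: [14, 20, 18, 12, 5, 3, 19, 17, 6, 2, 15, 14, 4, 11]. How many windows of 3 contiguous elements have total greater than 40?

3

(14, 20, 18) → sum 52  > 40 ✓
(20, 18, 12) → sum 50  > 40 ✓
(18, 12, 5) → sum 35
(12, 5, 3) → sum 20
(5, 3, 19) → sum 27
(3, 19, 17) → sum 39
(19, 17, 6) → sum 42  > 40 ✓
(17, 6, 2) → sum 25
(6, 2, 15) → sum 23
(2, 15, 14) → sum 31
(15, 14, 4) → sum 33
(14, 4, 11) → sum 29
3 windows satisfy the condition.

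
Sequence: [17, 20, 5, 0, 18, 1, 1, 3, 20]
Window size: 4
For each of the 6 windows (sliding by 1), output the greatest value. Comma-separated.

20, 20, 18, 18, 18, 20

17 20 5 0 → max 20
20 5 0 18 → max 20
5 0 18 1 → max 18
0 18 1 1 → max 18
18 1 1 3 → max 18
1 1 3 20 → max 20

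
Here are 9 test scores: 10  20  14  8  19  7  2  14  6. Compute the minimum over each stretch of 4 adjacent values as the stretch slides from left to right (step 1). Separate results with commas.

8, 8, 7, 2, 2, 2

[10, 20, 14, 8] → min 8
[20, 14, 8, 19] → min 8
[14, 8, 19, 7] → min 7
[8, 19, 7, 2] → min 2
[19, 7, 2, 14] → min 2
[7, 2, 14, 6] → min 2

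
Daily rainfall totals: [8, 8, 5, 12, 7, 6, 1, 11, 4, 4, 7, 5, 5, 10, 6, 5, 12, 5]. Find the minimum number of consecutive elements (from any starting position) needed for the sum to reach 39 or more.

5

add 8: running sum 8 < 39
add 8: running sum 16 < 39
add 5: running sum 21 < 39
add 12: running sum 33 < 39
add 7: shortest ending here [8, 8, 5, 12, 7] sum 40, len 5
add 6: shortest ending here [8, 8, 5, 12, 7, 6] sum 46, len 6
add 1: shortest ending here [8, 5, 12, 7, 6, 1] sum 39, len 6
add 11: shortest ending here [5, 12, 7, 6, 1, 11] sum 42, len 6
add 4: shortest ending here [12, 7, 6, 1, 11, 4] sum 41, len 6
add 4: shortest ending here [12, 7, 6, 1, 11, 4, 4] sum 45, len 7
add 7: shortest ending here [7, 6, 1, 11, 4, 4, 7] sum 40, len 7
add 5: shortest ending here [7, 6, 1, 11, 4, 4, 7, 5] sum 45, len 8
add 5: shortest ending here [6, 1, 11, 4, 4, 7, 5, 5] sum 43, len 8
add 10: shortest ending here [11, 4, 4, 7, 5, 5, 10] sum 46, len 7
add 6: shortest ending here [4, 4, 7, 5, 5, 10, 6] sum 41, len 7
add 5: shortest ending here [4, 7, 5, 5, 10, 6, 5] sum 42, len 7
add 12: shortest ending here [5, 5, 10, 6, 5, 12] sum 43, len 6
add 5: shortest ending here [5, 10, 6, 5, 12, 5] sum 43, len 6
Shortest qualifying length: 5.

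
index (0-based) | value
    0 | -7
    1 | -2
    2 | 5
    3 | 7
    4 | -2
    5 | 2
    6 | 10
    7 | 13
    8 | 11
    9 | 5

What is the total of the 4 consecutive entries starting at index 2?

12

Elements at indices 2..5: 5, 7, -2, 2
sum(5, 7, -2, 2) = 12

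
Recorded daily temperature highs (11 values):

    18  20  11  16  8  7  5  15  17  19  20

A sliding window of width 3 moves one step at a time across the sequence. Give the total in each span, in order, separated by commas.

49, 47, 35, 31, 20, 27, 37, 51, 56

(18, 20, 11) → sum 49
(20, 11, 16) → sum 47
(11, 16, 8) → sum 35
(16, 8, 7) → sum 31
(8, 7, 5) → sum 20
(7, 5, 15) → sum 27
(5, 15, 17) → sum 37
(15, 17, 19) → sum 51
(17, 19, 20) → sum 56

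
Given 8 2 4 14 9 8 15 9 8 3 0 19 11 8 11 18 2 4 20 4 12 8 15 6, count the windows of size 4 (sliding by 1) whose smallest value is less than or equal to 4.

(8, 2, 4, 14) → min 2  ≤ 4 ✓
(2, 4, 14, 9) → min 2  ≤ 4 ✓
(4, 14, 9, 8) → min 4  ≤ 4 ✓
(14, 9, 8, 15) → min 8
(9, 8, 15, 9) → min 8
(8, 15, 9, 8) → min 8
(15, 9, 8, 3) → min 3  ≤ 4 ✓
(9, 8, 3, 0) → min 0  ≤ 4 ✓
(8, 3, 0, 19) → min 0  ≤ 4 ✓
(3, 0, 19, 11) → min 0  ≤ 4 ✓
(0, 19, 11, 8) → min 0  ≤ 4 ✓
(19, 11, 8, 11) → min 8
(11, 8, 11, 18) → min 8
(8, 11, 18, 2) → min 2  ≤ 4 ✓
(11, 18, 2, 4) → min 2  ≤ 4 ✓
(18, 2, 4, 20) → min 2  ≤ 4 ✓
(2, 4, 20, 4) → min 2  ≤ 4 ✓
(4, 20, 4, 12) → min 4  ≤ 4 ✓
(20, 4, 12, 8) → min 4  ≤ 4 ✓
(4, 12, 8, 15) → min 4  ≤ 4 ✓
(12, 8, 15, 6) → min 6
15 windows satisfy the condition.

15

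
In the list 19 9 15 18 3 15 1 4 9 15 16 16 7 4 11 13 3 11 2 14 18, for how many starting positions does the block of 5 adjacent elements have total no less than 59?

4

19 9 15 18 3 → sum 64  ≥ 59 ✓
9 15 18 3 15 → sum 60  ≥ 59 ✓
15 18 3 15 1 → sum 52
18 3 15 1 4 → sum 41
3 15 1 4 9 → sum 32
15 1 4 9 15 → sum 44
1 4 9 15 16 → sum 45
4 9 15 16 16 → sum 60  ≥ 59 ✓
9 15 16 16 7 → sum 63  ≥ 59 ✓
15 16 16 7 4 → sum 58
16 16 7 4 11 → sum 54
16 7 4 11 13 → sum 51
7 4 11 13 3 → sum 38
4 11 13 3 11 → sum 42
11 13 3 11 2 → sum 40
13 3 11 2 14 → sum 43
3 11 2 14 18 → sum 48
4 windows satisfy the condition.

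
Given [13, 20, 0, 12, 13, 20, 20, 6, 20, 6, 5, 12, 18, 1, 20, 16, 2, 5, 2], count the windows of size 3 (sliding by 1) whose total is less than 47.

16

(13, 20, 0) → sum 33  < 47 ✓
(20, 0, 12) → sum 32  < 47 ✓
(0, 12, 13) → sum 25  < 47 ✓
(12, 13, 20) → sum 45  < 47 ✓
(13, 20, 20) → sum 53
(20, 20, 6) → sum 46  < 47 ✓
(20, 6, 20) → sum 46  < 47 ✓
(6, 20, 6) → sum 32  < 47 ✓
(20, 6, 5) → sum 31  < 47 ✓
(6, 5, 12) → sum 23  < 47 ✓
(5, 12, 18) → sum 35  < 47 ✓
(12, 18, 1) → sum 31  < 47 ✓
(18, 1, 20) → sum 39  < 47 ✓
(1, 20, 16) → sum 37  < 47 ✓
(20, 16, 2) → sum 38  < 47 ✓
(16, 2, 5) → sum 23  < 47 ✓
(2, 5, 2) → sum 9  < 47 ✓
16 windows satisfy the condition.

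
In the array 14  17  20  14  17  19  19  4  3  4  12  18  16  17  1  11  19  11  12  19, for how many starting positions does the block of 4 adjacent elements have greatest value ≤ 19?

14

(14, 17, 20, 14) → max 20
(17, 20, 14, 17) → max 20
(20, 14, 17, 19) → max 20
(14, 17, 19, 19) → max 19  ≤ 19 ✓
(17, 19, 19, 4) → max 19  ≤ 19 ✓
(19, 19, 4, 3) → max 19  ≤ 19 ✓
(19, 4, 3, 4) → max 19  ≤ 19 ✓
(4, 3, 4, 12) → max 12  ≤ 19 ✓
(3, 4, 12, 18) → max 18  ≤ 19 ✓
(4, 12, 18, 16) → max 18  ≤ 19 ✓
(12, 18, 16, 17) → max 18  ≤ 19 ✓
(18, 16, 17, 1) → max 18  ≤ 19 ✓
(16, 17, 1, 11) → max 17  ≤ 19 ✓
(17, 1, 11, 19) → max 19  ≤ 19 ✓
(1, 11, 19, 11) → max 19  ≤ 19 ✓
(11, 19, 11, 12) → max 19  ≤ 19 ✓
(19, 11, 12, 19) → max 19  ≤ 19 ✓
14 windows satisfy the condition.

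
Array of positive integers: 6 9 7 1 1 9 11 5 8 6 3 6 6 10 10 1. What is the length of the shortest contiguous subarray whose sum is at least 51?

8

add 6: running sum 6 < 51
add 9: running sum 15 < 51
add 7: running sum 22 < 51
add 1: running sum 23 < 51
add 1: running sum 24 < 51
add 9: running sum 33 < 51
add 11: running sum 44 < 51
add 5: running sum 49 < 51
end 8: [9, 7, 1, 1, 9, 11, 5, 8] sum 51, len 8
end 9: [9, 7, 1, 1, 9, 11, 5, 8, 6] sum 57, len 9
end 10: [7, 1, 1, 9, 11, 5, 8, 6, 3] sum 51, len 9
end 11: [7, 1, 1, 9, 11, 5, 8, 6, 3, 6] sum 57, len 10
end 12: [9, 11, 5, 8, 6, 3, 6, 6] sum 54, len 8
end 13: [11, 5, 8, 6, 3, 6, 6, 10] sum 55, len 8
end 14: [5, 8, 6, 3, 6, 6, 10, 10] sum 54, len 8
end 15: [5, 8, 6, 3, 6, 6, 10, 10, 1] sum 55, len 9
Shortest qualifying length: 8.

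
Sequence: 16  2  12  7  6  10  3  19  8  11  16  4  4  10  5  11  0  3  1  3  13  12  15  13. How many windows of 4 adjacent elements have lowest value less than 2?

16 2 12 7 → min 2
2 12 7 6 → min 2
12 7 6 10 → min 6
7 6 10 3 → min 3
6 10 3 19 → min 3
10 3 19 8 → min 3
3 19 8 11 → min 3
19 8 11 16 → min 8
8 11 16 4 → min 4
11 16 4 4 → min 4
16 4 4 10 → min 4
4 4 10 5 → min 4
4 10 5 11 → min 4
10 5 11 0 → min 0  < 2 ✓
5 11 0 3 → min 0  < 2 ✓
11 0 3 1 → min 0  < 2 ✓
0 3 1 3 → min 0  < 2 ✓
3 1 3 13 → min 1  < 2 ✓
1 3 13 12 → min 1  < 2 ✓
3 13 12 15 → min 3
13 12 15 13 → min 12
6 windows satisfy the condition.

6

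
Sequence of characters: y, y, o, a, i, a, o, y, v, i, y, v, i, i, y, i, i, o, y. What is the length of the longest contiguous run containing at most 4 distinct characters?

13

[y] 1 distinct, len 1
[y, y] 1 distinct, len 2
[y, y, o] 2 distinct, len 3
[y, y, o, a] 3 distinct, len 4
[y, y, o, a, i] 4 distinct, len 5
[y, y, o, a, i, a] 4 distinct, len 6
[y, y, o, a, i, a, o] 4 distinct, len 7
[y, y, o, a, i, a, o, y] 4 distinct, len 8
[a, o, y, v] 4 distinct, len 4
[o, y, v, i] 4 distinct, len 4
[o, y, v, i, y] 4 distinct, len 5
[o, y, v, i, y, v] 4 distinct, len 6
[o, y, v, i, y, v, i] 4 distinct, len 7
[o, y, v, i, y, v, i, i] 4 distinct, len 8
[o, y, v, i, y, v, i, i, y] 4 distinct, len 9
[o, y, v, i, y, v, i, i, y, i] 4 distinct, len 10
[o, y, v, i, y, v, i, i, y, i, i] 4 distinct, len 11
[o, y, v, i, y, v, i, i, y, i, i, o] 4 distinct, len 12
[o, y, v, i, y, v, i, i, y, i, i, o, y] 4 distinct, len 13
Longest length with ≤4 distinct: 13.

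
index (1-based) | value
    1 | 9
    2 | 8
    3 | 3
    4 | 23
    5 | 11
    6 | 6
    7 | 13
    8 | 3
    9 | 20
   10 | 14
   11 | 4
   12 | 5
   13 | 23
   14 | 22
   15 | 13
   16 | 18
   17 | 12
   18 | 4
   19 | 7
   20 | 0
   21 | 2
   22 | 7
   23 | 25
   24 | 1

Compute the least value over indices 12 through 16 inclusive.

5

Elements at indices 12..16: 5, 23, 22, 13, 18
min(5, 23, 22, 13, 18) = 5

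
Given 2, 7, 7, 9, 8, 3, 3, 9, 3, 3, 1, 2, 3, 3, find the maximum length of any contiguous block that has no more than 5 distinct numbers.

add 2: window [2] (1 distinct), len 1
add 7: window [2, 7] (2 distinct), len 2
add 7: window [2, 7, 7] (2 distinct), len 3
add 9: window [2, 7, 7, 9] (3 distinct), len 4
add 8: window [2, 7, 7, 9, 8] (4 distinct), len 5
add 3: window [2, 7, 7, 9, 8, 3] (5 distinct), len 6
add 3: window [2, 7, 7, 9, 8, 3, 3] (5 distinct), len 7
add 9: window [2, 7, 7, 9, 8, 3, 3, 9] (5 distinct), len 8
add 3: window [2, 7, 7, 9, 8, 3, 3, 9, 3] (5 distinct), len 9
add 3: window [2, 7, 7, 9, 8, 3, 3, 9, 3, 3] (5 distinct), len 10
add 1: window [7, 7, 9, 8, 3, 3, 9, 3, 3, 1] (5 distinct), len 10
add 2: window [9, 8, 3, 3, 9, 3, 3, 1, 2] (5 distinct), len 9
add 3: window [9, 8, 3, 3, 9, 3, 3, 1, 2, 3] (5 distinct), len 10
add 3: window [9, 8, 3, 3, 9, 3, 3, 1, 2, 3, 3] (5 distinct), len 11
Longest length with ≤5 distinct: 11.

11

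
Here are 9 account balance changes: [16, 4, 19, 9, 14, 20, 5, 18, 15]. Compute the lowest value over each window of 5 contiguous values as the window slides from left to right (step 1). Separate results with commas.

Sliding a size-5 window across the 9 values:
16 4 19 9 14 → min 4
4 19 9 14 20 → min 4
19 9 14 20 5 → min 5
9 14 20 5 18 → min 5
14 20 5 18 15 → min 5

4, 4, 5, 5, 5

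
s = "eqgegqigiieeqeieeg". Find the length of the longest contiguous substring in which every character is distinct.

4

add e: [e] len 1
add q: [e, q] len 2
add g: [e, q, g] len 3
add e (repeat e, move left end past it): [q, g, e] len 3
add g (repeat g, move left end past it): [e, g] len 2
add q: [e, g, q] len 3
add i: [e, g, q, i] len 4
add g (repeat g, move left end past it): [q, i, g] len 3
add i (repeat i, move left end past it): [g, i] len 2
add i (repeat i, move left end past it): [i] len 1
add e: [i, e] len 2
add e (repeat e, move left end past it): [e] len 1
add q: [e, q] len 2
add e (repeat e, move left end past it): [q, e] len 2
add i: [q, e, i] len 3
add e (repeat e, move left end past it): [i, e] len 2
add e (repeat e, move left end past it): [e] len 1
add g: [e, g] len 2
Longest all-distinct length: 4.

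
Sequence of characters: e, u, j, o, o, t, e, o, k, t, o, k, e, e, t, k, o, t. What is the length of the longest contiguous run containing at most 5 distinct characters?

Extend right; when distinct count exceeds 5, shrink from the left:
add e: window [e] (1 distinct), len 1
add u: window [e, u] (2 distinct), len 2
add j: window [e, u, j] (3 distinct), len 3
add o: window [e, u, j, o] (4 distinct), len 4
add o: window [e, u, j, o, o] (4 distinct), len 5
add t: window [e, u, j, o, o, t] (5 distinct), len 6
add e: window [e, u, j, o, o, t, e] (5 distinct), len 7
add o: window [e, u, j, o, o, t, e, o] (5 distinct), len 8
add k: window [j, o, o, t, e, o, k] (5 distinct), len 7
add t: window [j, o, o, t, e, o, k, t] (5 distinct), len 8
add o: window [j, o, o, t, e, o, k, t, o] (5 distinct), len 9
add k: window [j, o, o, t, e, o, k, t, o, k] (5 distinct), len 10
add e: window [j, o, o, t, e, o, k, t, o, k, e] (5 distinct), len 11
add e: window [j, o, o, t, e, o, k, t, o, k, e, e] (5 distinct), len 12
add t: window [j, o, o, t, e, o, k, t, o, k, e, e, t] (5 distinct), len 13
add k: window [j, o, o, t, e, o, k, t, o, k, e, e, t, k] (5 distinct), len 14
add o: window [j, o, o, t, e, o, k, t, o, k, e, e, t, k, o] (5 distinct), len 15
add t: window [j, o, o, t, e, o, k, t, o, k, e, e, t, k, o, t] (5 distinct), len 16
Longest length with ≤5 distinct: 16.

16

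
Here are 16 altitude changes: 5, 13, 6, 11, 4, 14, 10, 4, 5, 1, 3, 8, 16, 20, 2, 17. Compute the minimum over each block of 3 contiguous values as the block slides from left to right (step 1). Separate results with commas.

5, 6, 4, 4, 4, 4, 4, 1, 1, 1, 3, 8, 2, 2

Sliding a size-3 window across the 16 values:
[5, 13, 6] → min 5
[13, 6, 11] → min 6
[6, 11, 4] → min 4
[11, 4, 14] → min 4
[4, 14, 10] → min 4
[14, 10, 4] → min 4
[10, 4, 5] → min 4
[4, 5, 1] → min 1
[5, 1, 3] → min 1
[1, 3, 8] → min 1
[3, 8, 16] → min 3
[8, 16, 20] → min 8
[16, 20, 2] → min 2
[20, 2, 17] → min 2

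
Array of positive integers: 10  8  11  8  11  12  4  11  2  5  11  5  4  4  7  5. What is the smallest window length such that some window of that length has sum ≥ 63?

add 10: running sum 10 < 63
add 8: running sum 18 < 63
add 11: running sum 29 < 63
add 8: running sum 37 < 63
add 11: running sum 48 < 63
add 12: running sum 60 < 63
end 6: [10, 8, 11, 8, 11, 12, 4] sum 64, len 7
end 7: [8, 11, 8, 11, 12, 4, 11] sum 65, len 7
end 8: [8, 11, 8, 11, 12, 4, 11, 2] sum 67, len 8
end 9: [11, 8, 11, 12, 4, 11, 2, 5] sum 64, len 8
end 10: [8, 11, 12, 4, 11, 2, 5, 11] sum 64, len 8
end 11: [8, 11, 12, 4, 11, 2, 5, 11, 5] sum 69, len 9
end 12: [11, 12, 4, 11, 2, 5, 11, 5, 4] sum 65, len 9
end 13: [11, 12, 4, 11, 2, 5, 11, 5, 4, 4] sum 69, len 10
end 14: [12, 4, 11, 2, 5, 11, 5, 4, 4, 7] sum 65, len 10
end 15: [12, 4, 11, 2, 5, 11, 5, 4, 4, 7, 5] sum 70, len 11
Shortest qualifying length: 7.

7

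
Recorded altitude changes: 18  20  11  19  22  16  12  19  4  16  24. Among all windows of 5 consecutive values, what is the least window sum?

Window sums for each of the 7 positions:
[18, 20, 11, 19, 22] → sum 90
[20, 11, 19, 22, 16] → sum 88
[11, 19, 22, 16, 12] → sum 80
[19, 22, 16, 12, 19] → sum 88
[22, 16, 12, 19, 4] → sum 73
[16, 12, 19, 4, 16] → sum 67
[12, 19, 4, 16, 24] → sum 75
Least of these is 67.

67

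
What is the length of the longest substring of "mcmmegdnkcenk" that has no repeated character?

[m] len 1
[m, c] len 2
[c, m] len 2
[m] len 1
[m, e] len 2
[m, e, g] len 3
[m, e, g, d] len 4
[m, e, g, d, n] len 5
[m, e, g, d, n, k] len 6
[m, e, g, d, n, k, c] len 7
[g, d, n, k, c, e] len 6
[k, c, e, n] len 4
[c, e, n, k] len 4
Longest all-distinct length: 7.

7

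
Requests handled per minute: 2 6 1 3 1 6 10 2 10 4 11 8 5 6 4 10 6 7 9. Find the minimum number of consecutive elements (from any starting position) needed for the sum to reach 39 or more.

Extend right; whenever the sum reaches 39, record the length and shrink from the left:
add 2: running sum 2 < 39
add 6: running sum 8 < 39
add 1: running sum 9 < 39
add 3: running sum 12 < 39
add 1: running sum 13 < 39
add 6: running sum 19 < 39
add 10: running sum 29 < 39
add 2: running sum 31 < 39
end 8: [6, 1, 3, 1, 6, 10, 2, 10] sum 39, len 8
end 9: [6, 1, 3, 1, 6, 10, 2, 10, 4] sum 43, len 9
end 10: [6, 10, 2, 10, 4, 11] sum 43, len 6
end 11: [10, 2, 10, 4, 11, 8] sum 45, len 6
end 12: [2, 10, 4, 11, 8, 5] sum 40, len 6
end 13: [10, 4, 11, 8, 5, 6] sum 44, len 6
end 14: [10, 4, 11, 8, 5, 6, 4] sum 48, len 7
end 15: [11, 8, 5, 6, 4, 10] sum 44, len 6
end 16: [8, 5, 6, 4, 10, 6] sum 39, len 6
end 17: [8, 5, 6, 4, 10, 6, 7] sum 46, len 7
end 18: [6, 4, 10, 6, 7, 9] sum 42, len 6
Shortest qualifying length: 6.

6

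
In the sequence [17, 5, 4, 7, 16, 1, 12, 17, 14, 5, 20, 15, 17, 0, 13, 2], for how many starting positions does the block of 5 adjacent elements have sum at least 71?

(17, 5, 4, 7, 16) → sum 49
(5, 4, 7, 16, 1) → sum 33
(4, 7, 16, 1, 12) → sum 40
(7, 16, 1, 12, 17) → sum 53
(16, 1, 12, 17, 14) → sum 60
(1, 12, 17, 14, 5) → sum 49
(12, 17, 14, 5, 20) → sum 68
(17, 14, 5, 20, 15) → sum 71  ≥ 71 ✓
(14, 5, 20, 15, 17) → sum 71  ≥ 71 ✓
(5, 20, 15, 17, 0) → sum 57
(20, 15, 17, 0, 13) → sum 65
(15, 17, 0, 13, 2) → sum 47
2 windows satisfy the condition.

2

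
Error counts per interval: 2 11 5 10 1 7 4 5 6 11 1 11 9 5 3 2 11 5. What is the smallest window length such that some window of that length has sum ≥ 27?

Extend right; whenever the sum reaches 27, record the length and shrink from the left:
add 2: running sum 2 < 27
add 11: running sum 13 < 27
add 5: running sum 18 < 27
add 10: shortest ending here [2, 11, 5, 10] sum 28, len 4
add 1: shortest ending here [11, 5, 10, 1] sum 27, len 4
add 7: shortest ending here [11, 5, 10, 1, 7] sum 34, len 5
add 4: shortest ending here [5, 10, 1, 7, 4] sum 27, len 5
add 5: shortest ending here [10, 1, 7, 4, 5] sum 27, len 5
add 6: shortest ending here [10, 1, 7, 4, 5, 6] sum 33, len 6
add 11: shortest ending here [7, 4, 5, 6, 11] sum 33, len 5
add 1: shortest ending here [4, 5, 6, 11, 1] sum 27, len 5
add 11: shortest ending here [6, 11, 1, 11] sum 29, len 4
add 9: shortest ending here [11, 1, 11, 9] sum 32, len 4
add 5: shortest ending here [11, 1, 11, 9, 5] sum 37, len 5
add 3: shortest ending here [11, 9, 5, 3] sum 28, len 4
add 2: shortest ending here [11, 9, 5, 3, 2] sum 30, len 5
add 11: shortest ending here [9, 5, 3, 2, 11] sum 30, len 5
add 5: shortest ending here [9, 5, 3, 2, 11, 5] sum 35, len 6
Shortest qualifying length: 4.

4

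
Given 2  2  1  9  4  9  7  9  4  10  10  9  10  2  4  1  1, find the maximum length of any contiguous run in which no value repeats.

[2] len 1
[2] len 1
[2, 1] len 2
[2, 1, 9] len 3
[2, 1, 9, 4] len 4
[4, 9] len 2
[4, 9, 7] len 3
[7, 9] len 2
[7, 9, 4] len 3
[7, 9, 4, 10] len 4
[10] len 1
[10, 9] len 2
[9, 10] len 2
[9, 10, 2] len 3
[9, 10, 2, 4] len 4
[9, 10, 2, 4, 1] len 5
[1] len 1
Longest all-distinct length: 5.

5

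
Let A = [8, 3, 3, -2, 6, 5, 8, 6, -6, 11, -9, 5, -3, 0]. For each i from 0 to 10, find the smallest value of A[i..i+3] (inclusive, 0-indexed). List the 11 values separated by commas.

[8, 3, 3, -2] → min -2
[3, 3, -2, 6] → min -2
[3, -2, 6, 5] → min -2
[-2, 6, 5, 8] → min -2
[6, 5, 8, 6] → min 5
[5, 8, 6, -6] → min -6
[8, 6, -6, 11] → min -6
[6, -6, 11, -9] → min -9
[-6, 11, -9, 5] → min -9
[11, -9, 5, -3] → min -9
[-9, 5, -3, 0] → min -9

-2, -2, -2, -2, 5, -6, -6, -9, -9, -9, -9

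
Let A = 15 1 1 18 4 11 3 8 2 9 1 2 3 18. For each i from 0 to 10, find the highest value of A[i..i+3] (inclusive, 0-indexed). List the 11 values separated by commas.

Sliding a size-4 window across the 14 values:
15 1 1 18 → max 18
1 1 18 4 → max 18
1 18 4 11 → max 18
18 4 11 3 → max 18
4 11 3 8 → max 11
11 3 8 2 → max 11
3 8 2 9 → max 9
8 2 9 1 → max 9
2 9 1 2 → max 9
9 1 2 3 → max 9
1 2 3 18 → max 18

18, 18, 18, 18, 11, 11, 9, 9, 9, 9, 18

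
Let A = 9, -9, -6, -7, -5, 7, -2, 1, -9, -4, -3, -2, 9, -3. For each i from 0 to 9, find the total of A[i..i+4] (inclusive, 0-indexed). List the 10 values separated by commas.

Sliding a size-5 window across the 14 values:
9 -9 -6 -7 -5 → sum -18
-9 -6 -7 -5 7 → sum -20
-6 -7 -5 7 -2 → sum -13
-7 -5 7 -2 1 → sum -6
-5 7 -2 1 -9 → sum -8
7 -2 1 -9 -4 → sum -7
-2 1 -9 -4 -3 → sum -17
1 -9 -4 -3 -2 → sum -17
-9 -4 -3 -2 9 → sum -9
-4 -3 -2 9 -3 → sum -3

-18, -20, -13, -6, -8, -7, -17, -17, -9, -3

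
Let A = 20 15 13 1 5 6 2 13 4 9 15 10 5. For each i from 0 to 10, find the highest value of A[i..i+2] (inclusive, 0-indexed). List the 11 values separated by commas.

20, 15, 13, 6, 6, 13, 13, 13, 15, 15, 15

Sliding a size-3 window across the 13 values:
(20, 15, 13) → max 20
(15, 13, 1) → max 15
(13, 1, 5) → max 13
(1, 5, 6) → max 6
(5, 6, 2) → max 6
(6, 2, 13) → max 13
(2, 13, 4) → max 13
(13, 4, 9) → max 13
(4, 9, 15) → max 15
(9, 15, 10) → max 15
(15, 10, 5) → max 15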